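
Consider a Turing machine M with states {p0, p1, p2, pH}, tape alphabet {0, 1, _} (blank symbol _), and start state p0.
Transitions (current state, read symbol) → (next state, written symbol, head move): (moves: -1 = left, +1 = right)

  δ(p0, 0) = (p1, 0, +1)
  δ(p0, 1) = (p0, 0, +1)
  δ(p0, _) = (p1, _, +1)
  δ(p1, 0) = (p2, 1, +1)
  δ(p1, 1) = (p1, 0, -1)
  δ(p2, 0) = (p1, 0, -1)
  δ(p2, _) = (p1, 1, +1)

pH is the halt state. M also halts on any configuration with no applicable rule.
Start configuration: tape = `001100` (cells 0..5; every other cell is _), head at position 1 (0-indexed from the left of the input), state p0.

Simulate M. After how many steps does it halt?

8

p0 | _0[0]1100   read 0 → write 0, move +1, go to p1
p1 | _00[1]100   read 1 → write 0, move -1, go to p1
p1 | _0[0]0100   read 0 → write 1, move +1, go to p2
p2 | _01[0]100   read 0 → write 0, move -1, go to p1
p1 | _0[1]0100   read 1 → write 0, move -1, go to p1
p1 | _[0]00100   read 0 → write 1, move +1, go to p2
p2 | _1[0]0100   read 0 → write 0, move -1, go to p1
p1 | _[1]00100   read 1 → write 0, move -1, go to p1
p1 | [_]000100
M halts after 8 transitions.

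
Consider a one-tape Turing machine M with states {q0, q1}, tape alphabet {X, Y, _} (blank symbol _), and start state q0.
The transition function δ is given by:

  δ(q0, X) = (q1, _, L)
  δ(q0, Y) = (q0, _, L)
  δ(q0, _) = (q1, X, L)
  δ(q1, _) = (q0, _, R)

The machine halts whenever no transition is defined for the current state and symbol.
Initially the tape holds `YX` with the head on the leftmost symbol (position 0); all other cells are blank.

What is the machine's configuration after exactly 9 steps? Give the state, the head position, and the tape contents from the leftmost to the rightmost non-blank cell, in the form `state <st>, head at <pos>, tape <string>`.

state q0, head at -1, tape X

state=q0 head=0 tape=__[Y]X   (q0,Y)→(q0,_,L)
state=q0 head=-1 tape=_[_]_X   (q0,_)→(q1,X,L)
state=q1 head=-2 tape=[_]X_X   (q1,_)→(q0,_,R)
state=q0 head=-1 tape=_[X]_X   (q0,X)→(q1,_,L)
state=q1 head=-2 tape=[_]__X   (q1,_)→(q0,_,R)
state=q0 head=-1 tape=_[_]_X   (q0,_)→(q1,X,L)
state=q1 head=-2 tape=[_]X_X   (q1,_)→(q0,_,R)
state=q0 head=-1 tape=_[X]_X   (q0,X)→(q1,_,L)
state=q1 head=-2 tape=[_]__X   (q1,_)→(q0,_,R)
state=q0 head=-1 tape=_[_]_X
After 9 steps: state q0, head at -1, tape X.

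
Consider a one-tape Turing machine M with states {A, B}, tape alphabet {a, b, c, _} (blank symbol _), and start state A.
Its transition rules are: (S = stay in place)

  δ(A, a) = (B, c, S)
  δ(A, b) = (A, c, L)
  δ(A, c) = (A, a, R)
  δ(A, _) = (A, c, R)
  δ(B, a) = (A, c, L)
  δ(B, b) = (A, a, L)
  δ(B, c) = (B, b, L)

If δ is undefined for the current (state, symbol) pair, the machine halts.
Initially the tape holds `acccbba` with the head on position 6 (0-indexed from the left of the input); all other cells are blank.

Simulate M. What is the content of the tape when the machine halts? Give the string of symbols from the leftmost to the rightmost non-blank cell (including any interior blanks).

bbcbbcbb

A | __acccbb[a]   read a → write c, move S, go to B
B | __acccbb[c]   read c → write b, move L, go to B
B | __acccb[b]b   read b → write a, move L, go to A
A | __accc[b]ab   read b → write c, move L, go to A
A | __acc[c]cab   read c → write a, move R, go to A
A | __acca[c]ab   read c → write a, move R, go to A
A | __accaa[a]b   read a → write c, move S, go to B
B | __accaa[c]b   read c → write b, move L, go to B
B | __acca[a]bb   read a → write c, move L, go to A
A | __acc[a]cbb   read a → write c, move S, go to B
B | __acc[c]cbb   read c → write b, move L, go to B
B | __ac[c]bcbb   read c → write b, move L, go to B
B | __a[c]bbcbb   read c → write b, move L, go to B
B | __[a]bbbcbb   read a → write c, move L, go to A
A | _[_]cbbbcbb   read _ → write c, move R, go to A
A | _c[c]bbbcbb   read c → write a, move R, go to A
A | _ca[b]bbcbb   read b → write c, move L, go to A
A | _c[a]cbbcbb   read a → write c, move S, go to B
B | _c[c]cbbcbb   read c → write b, move L, go to B
B | _[c]bcbbcbb   read c → write b, move L, go to B
B | [_]bbcbbcbb
The non-blank tape span at halt is bbcbbcbb.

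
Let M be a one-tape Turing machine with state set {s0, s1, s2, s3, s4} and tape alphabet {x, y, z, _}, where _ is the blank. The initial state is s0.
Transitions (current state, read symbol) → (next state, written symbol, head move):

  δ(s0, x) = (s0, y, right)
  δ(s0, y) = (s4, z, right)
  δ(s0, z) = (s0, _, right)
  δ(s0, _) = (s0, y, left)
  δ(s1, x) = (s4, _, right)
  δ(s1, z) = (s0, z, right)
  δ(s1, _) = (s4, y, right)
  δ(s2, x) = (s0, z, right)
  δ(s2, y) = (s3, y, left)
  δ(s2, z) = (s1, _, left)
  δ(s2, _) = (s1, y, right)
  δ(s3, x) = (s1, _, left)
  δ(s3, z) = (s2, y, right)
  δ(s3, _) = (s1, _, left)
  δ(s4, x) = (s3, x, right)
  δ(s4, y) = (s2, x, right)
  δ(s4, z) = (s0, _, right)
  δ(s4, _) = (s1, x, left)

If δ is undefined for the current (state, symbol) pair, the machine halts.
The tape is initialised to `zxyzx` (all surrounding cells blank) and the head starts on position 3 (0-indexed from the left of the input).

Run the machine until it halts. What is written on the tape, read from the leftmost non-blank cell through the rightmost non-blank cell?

s0 | zxy[z]x____   read z → write _, move right, go to s0
s0 | zxy_[x]____   read x → write y, move right, go to s0
s0 | zxy_y[_]___   read _ → write y, move left, go to s0
s0 | zxy_[y]y___   read y → write z, move right, go to s4
s4 | zxy_z[y]___   read y → write x, move right, go to s2
s2 | zxy_zx[_]__   read _ → write y, move right, go to s1
s1 | zxy_zxy[_]_   read _ → write y, move right, go to s4
s4 | zxy_zxyy[_]   read _ → write x, move left, go to s1
s1 | zxy_zxy[y]x
The non-blank tape span at halt is zxy_zxyyx.

zxy_zxyyx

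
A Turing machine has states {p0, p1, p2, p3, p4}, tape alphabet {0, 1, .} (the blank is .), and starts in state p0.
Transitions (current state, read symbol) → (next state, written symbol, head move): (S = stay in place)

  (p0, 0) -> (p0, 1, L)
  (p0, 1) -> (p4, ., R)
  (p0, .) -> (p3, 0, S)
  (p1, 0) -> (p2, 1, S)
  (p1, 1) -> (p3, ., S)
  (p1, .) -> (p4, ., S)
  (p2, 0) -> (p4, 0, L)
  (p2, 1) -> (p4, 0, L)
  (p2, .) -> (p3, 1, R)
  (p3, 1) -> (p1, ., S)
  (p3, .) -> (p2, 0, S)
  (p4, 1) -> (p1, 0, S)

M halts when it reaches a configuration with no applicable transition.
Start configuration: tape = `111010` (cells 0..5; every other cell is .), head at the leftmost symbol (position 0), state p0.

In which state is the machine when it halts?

p4

state=p0 head=0 tape=[1]11010   (p0,1)→(p4,.,R)
state=p4 head=1 tape=.[1]1010   (p4,1)→(p1,0,S)
state=p1 head=1 tape=.[0]1010   (p1,0)→(p2,1,S)
state=p2 head=1 tape=.[1]1010   (p2,1)→(p4,0,L)
state=p4 head=0 tape=[.]01010
No transition is defined for (p4, .); M halts in state p4.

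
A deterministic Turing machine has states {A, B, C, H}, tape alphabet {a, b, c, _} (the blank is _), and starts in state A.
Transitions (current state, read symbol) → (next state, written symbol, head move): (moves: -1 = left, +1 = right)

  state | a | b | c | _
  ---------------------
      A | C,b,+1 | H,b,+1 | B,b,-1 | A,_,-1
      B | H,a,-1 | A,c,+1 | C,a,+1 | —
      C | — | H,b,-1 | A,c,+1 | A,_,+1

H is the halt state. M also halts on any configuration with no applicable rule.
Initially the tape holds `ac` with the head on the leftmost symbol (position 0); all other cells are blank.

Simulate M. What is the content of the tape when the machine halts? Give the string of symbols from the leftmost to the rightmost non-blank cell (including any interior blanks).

state=A head=0 tape=[a]c_   (A,a)→(C,b,+1)
state=C head=1 tape=b[c]_   (C,c)→(A,c,+1)
state=A head=2 tape=bc[_]   (A,_)→(A,_,-1)
state=A head=1 tape=b[c]_   (A,c)→(B,b,-1)
state=B head=0 tape=[b]b_   (B,b)→(A,c,+1)
state=A head=1 tape=c[b]_   (A,b)→(H,b,+1)
state=H head=2 tape=cb[_]
The non-blank tape span at halt is cb.

cb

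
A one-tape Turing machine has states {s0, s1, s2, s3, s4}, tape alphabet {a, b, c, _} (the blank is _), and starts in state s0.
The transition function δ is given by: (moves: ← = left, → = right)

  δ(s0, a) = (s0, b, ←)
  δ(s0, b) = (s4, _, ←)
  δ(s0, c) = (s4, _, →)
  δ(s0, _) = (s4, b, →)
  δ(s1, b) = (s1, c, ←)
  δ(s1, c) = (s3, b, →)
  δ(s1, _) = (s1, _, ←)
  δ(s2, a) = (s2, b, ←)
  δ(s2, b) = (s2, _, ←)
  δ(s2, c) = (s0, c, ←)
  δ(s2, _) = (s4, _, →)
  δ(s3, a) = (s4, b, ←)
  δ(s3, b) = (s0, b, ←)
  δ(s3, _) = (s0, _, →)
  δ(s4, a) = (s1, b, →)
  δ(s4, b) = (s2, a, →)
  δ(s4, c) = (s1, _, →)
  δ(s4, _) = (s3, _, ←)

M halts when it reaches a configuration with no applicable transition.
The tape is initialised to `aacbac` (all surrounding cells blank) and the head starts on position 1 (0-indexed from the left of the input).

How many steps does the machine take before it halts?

17

s0 | __a[a]cbac   read a → write b, move ←, go to s0
s0 | __[a]bcbac   read a → write b, move ←, go to s0
s0 | _[_]bbcbac   read _ → write b, move →, go to s4
s4 | _b[b]bcbac   read b → write a, move →, go to s2
s2 | _ba[b]cbac   read b → write _, move ←, go to s2
s2 | _b[a]_cbac   read a → write b, move ←, go to s2
s2 | _[b]b_cbac   read b → write _, move ←, go to s2
s2 | [_]_b_cbac   read _ → write _, move →, go to s4
s4 | _[_]b_cbac   read _ → write _, move ←, go to s3
s3 | [_]_b_cbac   read _ → write _, move →, go to s0
s0 | _[_]b_cbac   read _ → write b, move →, go to s4
s4 | _b[b]_cbac   read b → write a, move →, go to s2
s2 | _ba[_]cbac   read _ → write _, move →, go to s4
s4 | _ba_[c]bac   read c → write _, move →, go to s1
s1 | _ba__[b]ac   read b → write c, move ←, go to s1
s1 | _ba_[_]cac   read _ → write _, move ←, go to s1
s1 | _ba[_]_cac   read _ → write _, move ←, go to s1
s1 | _b[a]__cac
M halts after 17 transitions.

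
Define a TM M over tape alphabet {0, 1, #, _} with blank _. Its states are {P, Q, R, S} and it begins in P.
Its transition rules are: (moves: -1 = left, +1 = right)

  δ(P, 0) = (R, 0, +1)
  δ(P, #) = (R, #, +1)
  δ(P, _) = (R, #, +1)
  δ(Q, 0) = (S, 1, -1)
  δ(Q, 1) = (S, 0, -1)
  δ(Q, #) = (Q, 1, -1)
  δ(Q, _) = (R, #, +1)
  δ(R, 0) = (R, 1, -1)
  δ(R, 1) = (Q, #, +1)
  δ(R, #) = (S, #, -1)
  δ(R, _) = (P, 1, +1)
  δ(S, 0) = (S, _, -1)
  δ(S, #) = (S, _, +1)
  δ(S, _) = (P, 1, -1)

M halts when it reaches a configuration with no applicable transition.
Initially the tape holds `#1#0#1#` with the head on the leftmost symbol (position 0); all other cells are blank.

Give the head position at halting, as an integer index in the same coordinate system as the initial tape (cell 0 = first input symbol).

3

state=P head=0 tape=_[#]1#0#1#   (P,#)→(R,#,+1)
state=R head=1 tape=_#[1]#0#1#   (R,1)→(Q,#,+1)
state=Q head=2 tape=_##[#]0#1#   (Q,#)→(Q,1,-1)
state=Q head=1 tape=_#[#]10#1#   (Q,#)→(Q,1,-1)
state=Q head=0 tape=_[#]110#1#   (Q,#)→(Q,1,-1)
state=Q head=-1 tape=[_]1110#1#   (Q,_)→(R,#,+1)
state=R head=0 tape=#[1]110#1#   (R,1)→(Q,#,+1)
state=Q head=1 tape=##[1]10#1#   (Q,1)→(S,0,-1)
state=S head=0 tape=#[#]010#1#   (S,#)→(S,_,+1)
state=S head=1 tape=#_[0]10#1#   (S,0)→(S,_,-1)
state=S head=0 tape=#[_]_10#1#   (S,_)→(P,1,-1)
state=P head=-1 tape=[#]1_10#1#   (P,#)→(R,#,+1)
state=R head=0 tape=#[1]_10#1#   (R,1)→(Q,#,+1)
state=Q head=1 tape=##[_]10#1#   (Q,_)→(R,#,+1)
state=R head=2 tape=###[1]0#1#   (R,1)→(Q,#,+1)
state=Q head=3 tape=####[0]#1#   (Q,0)→(S,1,-1)
state=S head=2 tape=###[#]1#1#   (S,#)→(S,_,+1)
state=S head=3 tape=###_[1]#1#
At halt the head is at cell 3.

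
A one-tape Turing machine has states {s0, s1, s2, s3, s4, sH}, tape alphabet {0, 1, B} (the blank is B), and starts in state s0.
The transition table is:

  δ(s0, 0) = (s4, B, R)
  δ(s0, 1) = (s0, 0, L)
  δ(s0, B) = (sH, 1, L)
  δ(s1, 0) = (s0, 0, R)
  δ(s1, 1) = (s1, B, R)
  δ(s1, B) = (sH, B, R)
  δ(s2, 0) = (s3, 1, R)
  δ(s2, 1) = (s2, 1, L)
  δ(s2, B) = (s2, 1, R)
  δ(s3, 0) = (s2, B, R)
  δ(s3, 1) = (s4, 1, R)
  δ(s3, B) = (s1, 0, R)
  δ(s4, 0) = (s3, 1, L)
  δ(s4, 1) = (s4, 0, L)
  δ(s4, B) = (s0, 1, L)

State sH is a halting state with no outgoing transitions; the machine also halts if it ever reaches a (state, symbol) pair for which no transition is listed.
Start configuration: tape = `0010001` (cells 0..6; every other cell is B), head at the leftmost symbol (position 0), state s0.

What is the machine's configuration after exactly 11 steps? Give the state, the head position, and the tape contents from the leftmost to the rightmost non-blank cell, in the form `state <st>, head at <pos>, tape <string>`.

state s1, head at 7, tape 0BB00

s0 | [0]010001B   read 0 → write B, move R, go to s4
s4 | B[0]10001B   read 0 → write 1, move L, go to s3
s3 | [B]110001B   read B → write 0, move R, go to s1
s1 | 0[1]10001B   read 1 → write B, move R, go to s1
s1 | 0B[1]0001B   read 1 → write B, move R, go to s1
s1 | 0BB[0]001B   read 0 → write 0, move R, go to s0
s0 | 0BB0[0]01B   read 0 → write B, move R, go to s4
s4 | 0BB0B[0]1B   read 0 → write 1, move L, go to s3
s3 | 0BB0[B]11B   read B → write 0, move R, go to s1
s1 | 0BB00[1]1B   read 1 → write B, move R, go to s1
s1 | 0BB00B[1]B   read 1 → write B, move R, go to s1
s1 | 0BB00BB[B]
After 11 steps: state s1, head at 7, tape 0BB00.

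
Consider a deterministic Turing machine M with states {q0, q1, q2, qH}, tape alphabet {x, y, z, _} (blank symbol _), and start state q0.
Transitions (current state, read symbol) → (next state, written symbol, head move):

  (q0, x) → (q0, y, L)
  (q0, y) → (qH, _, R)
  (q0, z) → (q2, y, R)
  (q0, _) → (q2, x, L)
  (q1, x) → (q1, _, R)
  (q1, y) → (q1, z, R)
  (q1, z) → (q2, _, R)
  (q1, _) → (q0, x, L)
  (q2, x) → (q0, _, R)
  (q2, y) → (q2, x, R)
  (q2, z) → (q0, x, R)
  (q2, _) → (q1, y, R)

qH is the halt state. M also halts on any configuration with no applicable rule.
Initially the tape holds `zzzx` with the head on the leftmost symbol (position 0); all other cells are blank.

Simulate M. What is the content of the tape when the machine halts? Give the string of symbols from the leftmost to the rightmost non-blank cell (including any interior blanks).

state=q0 head=0 tape=[z]zzx__   (q0,z)→(q2,y,R)
state=q2 head=1 tape=y[z]zx__   (q2,z)→(q0,x,R)
state=q0 head=2 tape=yx[z]x__   (q0,z)→(q2,y,R)
state=q2 head=3 tape=yxy[x]__   (q2,x)→(q0,_,R)
state=q0 head=4 tape=yxy_[_]_   (q0,_)→(q2,x,L)
state=q2 head=3 tape=yxy[_]x_   (q2,_)→(q1,y,R)
state=q1 head=4 tape=yxyy[x]_   (q1,x)→(q1,_,R)
state=q1 head=5 tape=yxyy_[_]   (q1,_)→(q0,x,L)
state=q0 head=4 tape=yxyy[_]x   (q0,_)→(q2,x,L)
state=q2 head=3 tape=yxy[y]xx   (q2,y)→(q2,x,R)
state=q2 head=4 tape=yxyx[x]x   (q2,x)→(q0,_,R)
state=q0 head=5 tape=yxyx_[x]   (q0,x)→(q0,y,L)
state=q0 head=4 tape=yxyx[_]y   (q0,_)→(q2,x,L)
state=q2 head=3 tape=yxy[x]xy   (q2,x)→(q0,_,R)
state=q0 head=4 tape=yxy_[x]y   (q0,x)→(q0,y,L)
state=q0 head=3 tape=yxy[_]yy   (q0,_)→(q2,x,L)
state=q2 head=2 tape=yx[y]xyy   (q2,y)→(q2,x,R)
state=q2 head=3 tape=yxx[x]yy   (q2,x)→(q0,_,R)
state=q0 head=4 tape=yxx_[y]y   (q0,y)→(qH,_,R)
state=qH head=5 tape=yxx__[y]
The non-blank tape span at halt is yxx__y.

yxx__y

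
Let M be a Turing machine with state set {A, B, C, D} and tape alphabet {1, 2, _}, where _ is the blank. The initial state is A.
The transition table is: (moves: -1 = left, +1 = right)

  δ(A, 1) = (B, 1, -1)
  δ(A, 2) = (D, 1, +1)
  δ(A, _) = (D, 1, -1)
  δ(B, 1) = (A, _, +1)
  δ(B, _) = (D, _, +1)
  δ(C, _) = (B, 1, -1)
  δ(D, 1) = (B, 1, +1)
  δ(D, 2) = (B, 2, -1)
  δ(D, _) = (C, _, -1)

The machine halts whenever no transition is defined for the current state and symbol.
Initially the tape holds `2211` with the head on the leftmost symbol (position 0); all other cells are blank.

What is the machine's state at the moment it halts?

C

state=A head=0 tape=[2]211_   (A,2)→(D,1,+1)
state=D head=1 tape=1[2]11_   (D,2)→(B,2,-1)
state=B head=0 tape=[1]211_   (B,1)→(A,_,+1)
state=A head=1 tape=_[2]11_   (A,2)→(D,1,+1)
state=D head=2 tape=_1[1]1_   (D,1)→(B,1,+1)
state=B head=3 tape=_11[1]_   (B,1)→(A,_,+1)
state=A head=4 tape=_11_[_]   (A,_)→(D,1,-1)
state=D head=3 tape=_11[_]1   (D,_)→(C,_,-1)
state=C head=2 tape=_1[1]_1
No transition is defined for (C, 1); M halts in state C.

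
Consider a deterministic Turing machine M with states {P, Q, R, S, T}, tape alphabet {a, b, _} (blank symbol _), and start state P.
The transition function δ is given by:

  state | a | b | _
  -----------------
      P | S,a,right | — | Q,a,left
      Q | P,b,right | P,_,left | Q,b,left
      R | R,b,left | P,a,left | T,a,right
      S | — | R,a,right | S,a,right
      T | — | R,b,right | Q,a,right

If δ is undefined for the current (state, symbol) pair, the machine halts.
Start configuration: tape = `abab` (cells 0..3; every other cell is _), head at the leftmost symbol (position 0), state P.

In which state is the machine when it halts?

P

state=P head=0 tape=_[a]bab   (P,a)→(S,a,right)
state=S head=1 tape=_a[b]ab   (S,b)→(R,a,right)
state=R head=2 tape=_aa[a]b   (R,a)→(R,b,left)
state=R head=1 tape=_a[a]bb   (R,a)→(R,b,left)
state=R head=0 tape=_[a]bbb   (R,a)→(R,b,left)
state=R head=-1 tape=[_]bbbb   (R,_)→(T,a,right)
state=T head=0 tape=a[b]bbb   (T,b)→(R,b,right)
state=R head=1 tape=ab[b]bb   (R,b)→(P,a,left)
state=P head=0 tape=a[b]abb
No transition is defined for (P, b); M halts in state P.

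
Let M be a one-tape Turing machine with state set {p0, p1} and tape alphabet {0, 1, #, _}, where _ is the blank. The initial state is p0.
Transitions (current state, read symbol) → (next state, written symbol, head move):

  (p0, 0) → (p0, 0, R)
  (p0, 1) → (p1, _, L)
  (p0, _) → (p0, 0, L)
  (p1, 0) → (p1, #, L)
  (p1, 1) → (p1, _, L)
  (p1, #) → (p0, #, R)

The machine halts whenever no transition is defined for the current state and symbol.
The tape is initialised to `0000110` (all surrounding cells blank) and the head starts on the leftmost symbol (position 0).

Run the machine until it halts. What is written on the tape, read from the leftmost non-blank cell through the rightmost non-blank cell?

####_10

p0 | _[0]000110   read 0 → write 0, move R, go to p0
p0 | _0[0]00110   read 0 → write 0, move R, go to p0
p0 | _00[0]0110   read 0 → write 0, move R, go to p0
p0 | _000[0]110   read 0 → write 0, move R, go to p0
p0 | _0000[1]10   read 1 → write _, move L, go to p1
p1 | _000[0]_10   read 0 → write #, move L, go to p1
p1 | _00[0]#_10   read 0 → write #, move L, go to p1
p1 | _0[0]##_10   read 0 → write #, move L, go to p1
p1 | _[0]###_10   read 0 → write #, move L, go to p1
p1 | [_]####_10
The non-blank tape span at halt is ####_10.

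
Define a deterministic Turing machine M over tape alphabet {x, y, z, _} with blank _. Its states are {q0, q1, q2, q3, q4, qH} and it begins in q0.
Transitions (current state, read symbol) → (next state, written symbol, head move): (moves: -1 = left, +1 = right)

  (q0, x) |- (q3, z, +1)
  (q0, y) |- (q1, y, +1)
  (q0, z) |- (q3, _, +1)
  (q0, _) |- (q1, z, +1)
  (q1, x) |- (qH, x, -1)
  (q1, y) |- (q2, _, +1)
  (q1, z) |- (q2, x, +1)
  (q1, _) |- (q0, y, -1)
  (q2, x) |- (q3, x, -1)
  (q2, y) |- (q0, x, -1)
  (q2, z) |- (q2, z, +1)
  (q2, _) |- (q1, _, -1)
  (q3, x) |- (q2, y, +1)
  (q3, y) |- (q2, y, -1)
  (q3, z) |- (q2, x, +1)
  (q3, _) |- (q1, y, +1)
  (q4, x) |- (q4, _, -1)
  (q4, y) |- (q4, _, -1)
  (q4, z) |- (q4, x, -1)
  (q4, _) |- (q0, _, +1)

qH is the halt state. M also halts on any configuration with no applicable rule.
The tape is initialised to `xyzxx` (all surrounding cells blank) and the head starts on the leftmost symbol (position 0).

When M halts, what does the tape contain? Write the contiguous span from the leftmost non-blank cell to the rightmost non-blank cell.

q0 | [x]yzxx   read x → write z, move +1, go to q3
q3 | z[y]zxx   read y → write y, move -1, go to q2
q2 | [z]yzxx   read z → write z, move +1, go to q2
q2 | z[y]zxx   read y → write x, move -1, go to q0
q0 | [z]xzxx   read z → write _, move +1, go to q3
q3 | _[x]zxx   read x → write y, move +1, go to q2
q2 | _y[z]xx   read z → write z, move +1, go to q2
q2 | _yz[x]x   read x → write x, move -1, go to q3
q3 | _y[z]xx   read z → write x, move +1, go to q2
q2 | _yx[x]x   read x → write x, move -1, go to q3
q3 | _y[x]xx   read x → write y, move +1, go to q2
q2 | _yy[x]x   read x → write x, move -1, go to q3
q3 | _y[y]xx   read y → write y, move -1, go to q2
q2 | _[y]yxx   read y → write x, move -1, go to q0
q0 | [_]xyxx   read _ → write z, move +1, go to q1
q1 | z[x]yxx   read x → write x, move -1, go to qH
qH | [z]xyxx
The non-blank tape span at halt is zxyxx.

zxyxx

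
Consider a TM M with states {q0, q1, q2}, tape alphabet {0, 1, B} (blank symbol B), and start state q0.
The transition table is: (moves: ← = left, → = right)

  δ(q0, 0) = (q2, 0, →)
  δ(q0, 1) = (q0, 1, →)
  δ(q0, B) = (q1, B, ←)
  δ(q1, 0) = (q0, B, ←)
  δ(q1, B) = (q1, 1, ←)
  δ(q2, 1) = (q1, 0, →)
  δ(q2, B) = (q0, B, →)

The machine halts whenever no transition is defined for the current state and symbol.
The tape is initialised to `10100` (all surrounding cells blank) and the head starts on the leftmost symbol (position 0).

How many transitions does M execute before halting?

20

state=q0 head=0 tape=[1]0100BB   (q0,1)→(q0,1,→)
state=q0 head=1 tape=1[0]100BB   (q0,0)→(q2,0,→)
state=q2 head=2 tape=10[1]00BB   (q2,1)→(q1,0,→)
state=q1 head=3 tape=100[0]0BB   (q1,0)→(q0,B,←)
state=q0 head=2 tape=10[0]B0BB   (q0,0)→(q2,0,→)
state=q2 head=3 tape=100[B]0BB   (q2,B)→(q0,B,→)
state=q0 head=4 tape=100B[0]BB   (q0,0)→(q2,0,→)
state=q2 head=5 tape=100B0[B]B   (q2,B)→(q0,B,→)
state=q0 head=6 tape=100B0B[B]   (q0,B)→(q1,B,←)
state=q1 head=5 tape=100B0[B]B   (q1,B)→(q1,1,←)
state=q1 head=4 tape=100B[0]1B   (q1,0)→(q0,B,←)
state=q0 head=3 tape=100[B]B1B   (q0,B)→(q1,B,←)
state=q1 head=2 tape=10[0]BB1B   (q1,0)→(q0,B,←)
state=q0 head=1 tape=1[0]BBB1B   (q0,0)→(q2,0,→)
state=q2 head=2 tape=10[B]BB1B   (q2,B)→(q0,B,→)
state=q0 head=3 tape=10B[B]B1B   (q0,B)→(q1,B,←)
state=q1 head=2 tape=10[B]BB1B   (q1,B)→(q1,1,←)
state=q1 head=1 tape=1[0]1BB1B   (q1,0)→(q0,B,←)
state=q0 head=0 tape=[1]B1BB1B   (q0,1)→(q0,1,→)
state=q0 head=1 tape=1[B]1BB1B   (q0,B)→(q1,B,←)
state=q1 head=0 tape=[1]B1BB1B
M halts after 20 transitions.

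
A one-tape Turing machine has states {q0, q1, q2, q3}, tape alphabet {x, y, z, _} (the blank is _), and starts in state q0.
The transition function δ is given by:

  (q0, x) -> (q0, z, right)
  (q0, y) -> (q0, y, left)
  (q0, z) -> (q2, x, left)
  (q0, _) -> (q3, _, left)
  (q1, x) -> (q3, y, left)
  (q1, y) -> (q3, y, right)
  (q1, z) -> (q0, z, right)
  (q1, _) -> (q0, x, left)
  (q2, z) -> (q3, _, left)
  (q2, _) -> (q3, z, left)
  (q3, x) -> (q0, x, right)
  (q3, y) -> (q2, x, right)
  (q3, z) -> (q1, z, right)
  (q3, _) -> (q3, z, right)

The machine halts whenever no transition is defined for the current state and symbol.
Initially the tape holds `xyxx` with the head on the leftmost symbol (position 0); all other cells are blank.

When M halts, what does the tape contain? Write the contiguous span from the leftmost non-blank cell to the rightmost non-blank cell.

zzyxxx

q0 | __[x]yxx   read x → write z, move right, go to q0
q0 | __z[y]xx   read y → write y, move left, go to q0
q0 | __[z]yxx   read z → write x, move left, go to q2
q2 | _[_]xyxx   read _ → write z, move left, go to q3
q3 | [_]zxyxx   read _ → write z, move right, go to q3
q3 | z[z]xyxx   read z → write z, move right, go to q1
q1 | zz[x]yxx   read x → write y, move left, go to q3
q3 | z[z]yyxx   read z → write z, move right, go to q1
q1 | zz[y]yxx   read y → write y, move right, go to q3
q3 | zzy[y]xx   read y → write x, move right, go to q2
q2 | zzyx[x]x
The non-blank tape span at halt is zzyxxx.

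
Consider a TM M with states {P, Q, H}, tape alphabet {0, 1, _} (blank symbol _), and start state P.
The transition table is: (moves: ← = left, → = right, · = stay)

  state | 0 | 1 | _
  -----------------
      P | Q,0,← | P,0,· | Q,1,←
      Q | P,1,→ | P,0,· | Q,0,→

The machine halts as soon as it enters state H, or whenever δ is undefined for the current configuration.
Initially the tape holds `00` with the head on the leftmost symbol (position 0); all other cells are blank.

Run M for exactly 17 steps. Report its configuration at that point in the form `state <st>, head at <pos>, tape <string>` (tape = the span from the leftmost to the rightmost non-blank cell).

state=P head=0 tape=__[0]0   (P,0)→(Q,0,←)
state=Q head=-1 tape=_[_]00   (Q,_)→(Q,0,→)
state=Q head=0 tape=_0[0]0   (Q,0)→(P,1,→)
state=P head=1 tape=_01[0]   (P,0)→(Q,0,←)
state=Q head=0 tape=_0[1]0   (Q,1)→(P,0,·)
state=P head=0 tape=_0[0]0   (P,0)→(Q,0,←)
state=Q head=-1 tape=_[0]00   (Q,0)→(P,1,→)
state=P head=0 tape=_1[0]0   (P,0)→(Q,0,←)
state=Q head=-1 tape=_[1]00   (Q,1)→(P,0,·)
state=P head=-1 tape=_[0]00   (P,0)→(Q,0,←)
state=Q head=-2 tape=[_]000   (Q,_)→(Q,0,→)
state=Q head=-1 tape=0[0]00   (Q,0)→(P,1,→)
state=P head=0 tape=01[0]0   (P,0)→(Q,0,←)
state=Q head=-1 tape=0[1]00   (Q,1)→(P,0,·)
state=P head=-1 tape=0[0]00   (P,0)→(Q,0,←)
state=Q head=-2 tape=[0]000   (Q,0)→(P,1,→)
state=P head=-1 tape=1[0]00   (P,0)→(Q,0,←)
state=Q head=-2 tape=[1]000
After 17 steps: state Q, head at -2, tape 1000.

state Q, head at -2, tape 1000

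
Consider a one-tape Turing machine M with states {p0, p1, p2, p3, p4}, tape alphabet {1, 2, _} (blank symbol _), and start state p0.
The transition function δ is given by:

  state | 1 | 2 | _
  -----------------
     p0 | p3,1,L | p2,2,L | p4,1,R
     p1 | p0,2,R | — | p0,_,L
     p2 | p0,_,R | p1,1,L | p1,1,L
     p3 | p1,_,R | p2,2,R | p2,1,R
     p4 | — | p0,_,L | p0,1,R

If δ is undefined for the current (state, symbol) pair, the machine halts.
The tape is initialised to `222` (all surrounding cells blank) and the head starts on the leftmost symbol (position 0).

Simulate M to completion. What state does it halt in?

p4

state=p0 head=0 tape=____[2]22   (p0,2)→(p2,2,L)
state=p2 head=-1 tape=___[_]222   (p2,_)→(p1,1,L)
state=p1 head=-2 tape=__[_]1222   (p1,_)→(p0,_,L)
state=p0 head=-3 tape=_[_]_1222   (p0,_)→(p4,1,R)
state=p4 head=-2 tape=_1[_]1222   (p4,_)→(p0,1,R)
state=p0 head=-1 tape=_11[1]222   (p0,1)→(p3,1,L)
state=p3 head=-2 tape=_1[1]1222   (p3,1)→(p1,_,R)
state=p1 head=-1 tape=_1_[1]222   (p1,1)→(p0,2,R)
state=p0 head=0 tape=_1_2[2]22   (p0,2)→(p2,2,L)
state=p2 head=-1 tape=_1_[2]222   (p2,2)→(p1,1,L)
state=p1 head=-2 tape=_1[_]1222   (p1,_)→(p0,_,L)
state=p0 head=-3 tape=_[1]_1222   (p0,1)→(p3,1,L)
state=p3 head=-4 tape=[_]1_1222   (p3,_)→(p2,1,R)
state=p2 head=-3 tape=1[1]_1222   (p2,1)→(p0,_,R)
state=p0 head=-2 tape=1_[_]1222   (p0,_)→(p4,1,R)
state=p4 head=-1 tape=1_1[1]222
No transition is defined for (p4, 1); M halts in state p4.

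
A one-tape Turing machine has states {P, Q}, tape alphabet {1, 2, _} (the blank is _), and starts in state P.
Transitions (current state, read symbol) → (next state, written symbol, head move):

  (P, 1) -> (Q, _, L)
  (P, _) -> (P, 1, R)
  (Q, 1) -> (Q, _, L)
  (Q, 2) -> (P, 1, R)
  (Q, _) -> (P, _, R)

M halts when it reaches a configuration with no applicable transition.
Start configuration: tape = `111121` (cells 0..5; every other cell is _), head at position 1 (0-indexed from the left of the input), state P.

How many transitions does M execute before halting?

21

P | _1[1]1121   read 1 → write _, move L, go to Q
Q | _[1]_1121   read 1 → write _, move L, go to Q
Q | [_]__1121   read _ → write _, move R, go to P
P | _[_]_1121   read _ → write 1, move R, go to P
P | _1[_]1121   read _ → write 1, move R, go to P
P | _11[1]121   read 1 → write _, move L, go to Q
Q | _1[1]_121   read 1 → write _, move L, go to Q
Q | _[1]__121   read 1 → write _, move L, go to Q
Q | [_]___121   read _ → write _, move R, go to P
P | _[_]__121   read _ → write 1, move R, go to P
P | _1[_]_121   read _ → write 1, move R, go to P
P | _11[_]121   read _ → write 1, move R, go to P
P | _111[1]21   read 1 → write _, move L, go to Q
Q | _11[1]_21   read 1 → write _, move L, go to Q
Q | _1[1]__21   read 1 → write _, move L, go to Q
Q | _[1]___21   read 1 → write _, move L, go to Q
Q | [_]____21   read _ → write _, move R, go to P
P | _[_]___21   read _ → write 1, move R, go to P
P | _1[_]__21   read _ → write 1, move R, go to P
P | _11[_]_21   read _ → write 1, move R, go to P
P | _111[_]21   read _ → write 1, move R, go to P
P | _1111[2]1
M halts after 21 transitions.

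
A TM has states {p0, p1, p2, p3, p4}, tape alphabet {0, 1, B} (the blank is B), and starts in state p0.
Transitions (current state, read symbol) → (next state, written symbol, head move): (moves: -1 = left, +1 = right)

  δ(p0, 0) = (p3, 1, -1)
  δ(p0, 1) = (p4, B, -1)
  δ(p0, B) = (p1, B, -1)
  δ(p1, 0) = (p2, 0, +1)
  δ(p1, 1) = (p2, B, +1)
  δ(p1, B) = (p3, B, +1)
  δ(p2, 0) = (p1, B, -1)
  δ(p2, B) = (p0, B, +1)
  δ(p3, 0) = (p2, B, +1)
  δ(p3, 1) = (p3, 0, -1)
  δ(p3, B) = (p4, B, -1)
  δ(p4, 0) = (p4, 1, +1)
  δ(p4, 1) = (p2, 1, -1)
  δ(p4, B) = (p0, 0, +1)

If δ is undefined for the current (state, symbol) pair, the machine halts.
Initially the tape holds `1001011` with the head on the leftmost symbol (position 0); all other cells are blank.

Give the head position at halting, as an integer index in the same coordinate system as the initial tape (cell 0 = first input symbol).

2

state=p0 head=0 tape=B[1]001011   (p0,1)→(p4,B,-1)
state=p4 head=-1 tape=[B]B001011   (p4,B)→(p0,0,+1)
state=p0 head=0 tape=0[B]001011   (p0,B)→(p1,B,-1)
state=p1 head=-1 tape=[0]B001011   (p1,0)→(p2,0,+1)
state=p2 head=0 tape=0[B]001011   (p2,B)→(p0,B,+1)
state=p0 head=1 tape=0B[0]01011   (p0,0)→(p3,1,-1)
state=p3 head=0 tape=0[B]101011   (p3,B)→(p4,B,-1)
state=p4 head=-1 tape=[0]B101011   (p4,0)→(p4,1,+1)
state=p4 head=0 tape=1[B]101011   (p4,B)→(p0,0,+1)
state=p0 head=1 tape=10[1]01011   (p0,1)→(p4,B,-1)
state=p4 head=0 tape=1[0]B01011   (p4,0)→(p4,1,+1)
state=p4 head=1 tape=11[B]01011   (p4,B)→(p0,0,+1)
state=p0 head=2 tape=110[0]1011   (p0,0)→(p3,1,-1)
state=p3 head=1 tape=11[0]11011   (p3,0)→(p2,B,+1)
state=p2 head=2 tape=11B[1]1011
At halt the head is at cell 2.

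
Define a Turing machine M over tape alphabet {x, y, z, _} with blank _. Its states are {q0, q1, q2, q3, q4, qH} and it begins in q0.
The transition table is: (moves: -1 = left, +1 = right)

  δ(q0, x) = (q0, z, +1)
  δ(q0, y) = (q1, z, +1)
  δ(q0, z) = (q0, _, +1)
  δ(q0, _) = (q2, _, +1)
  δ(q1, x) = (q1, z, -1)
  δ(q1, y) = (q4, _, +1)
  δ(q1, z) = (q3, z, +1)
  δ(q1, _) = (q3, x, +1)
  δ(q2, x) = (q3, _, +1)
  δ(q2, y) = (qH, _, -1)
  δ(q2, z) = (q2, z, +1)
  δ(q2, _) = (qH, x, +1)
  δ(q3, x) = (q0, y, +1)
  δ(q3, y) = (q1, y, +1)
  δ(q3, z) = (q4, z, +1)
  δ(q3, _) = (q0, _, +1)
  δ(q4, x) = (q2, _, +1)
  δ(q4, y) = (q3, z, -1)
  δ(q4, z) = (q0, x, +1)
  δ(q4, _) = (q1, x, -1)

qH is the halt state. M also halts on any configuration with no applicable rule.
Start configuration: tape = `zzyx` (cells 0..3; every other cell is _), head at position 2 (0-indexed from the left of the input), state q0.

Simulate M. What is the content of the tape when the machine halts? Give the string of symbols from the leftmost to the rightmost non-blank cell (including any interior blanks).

q0 | zz[y]x____   read y → write z, move +1, go to q1
q1 | zzz[x]____   read x → write z, move -1, go to q1
q1 | zz[z]z____   read z → write z, move +1, go to q3
q3 | zzz[z]____   read z → write z, move +1, go to q4
q4 | zzzz[_]___   read _ → write x, move -1, go to q1
q1 | zzz[z]x___   read z → write z, move +1, go to q3
q3 | zzzz[x]___   read x → write y, move +1, go to q0
q0 | zzzzy[_]__   read _ → write _, move +1, go to q2
q2 | zzzzy_[_]_   read _ → write x, move +1, go to qH
qH | zzzzy_x[_]
The non-blank tape span at halt is zzzzy_x.

zzzzy_x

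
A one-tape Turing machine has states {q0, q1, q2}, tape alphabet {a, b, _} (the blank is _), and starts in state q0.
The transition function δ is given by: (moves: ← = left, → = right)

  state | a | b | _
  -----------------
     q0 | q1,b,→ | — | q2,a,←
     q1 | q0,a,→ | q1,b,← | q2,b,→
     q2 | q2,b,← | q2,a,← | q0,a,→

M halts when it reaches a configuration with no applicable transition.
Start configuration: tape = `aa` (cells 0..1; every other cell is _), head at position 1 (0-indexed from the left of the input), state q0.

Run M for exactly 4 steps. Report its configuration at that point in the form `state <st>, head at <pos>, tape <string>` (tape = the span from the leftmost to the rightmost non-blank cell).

state=q0 head=1 tape=a[a]___   (q0,a)→(q1,b,→)
state=q1 head=2 tape=ab[_]__   (q1,_)→(q2,b,→)
state=q2 head=3 tape=abb[_]_   (q2,_)→(q0,a,→)
state=q0 head=4 tape=abba[_]   (q0,_)→(q2,a,←)
state=q2 head=3 tape=abb[a]a
After 4 steps: state q2, head at 3, tape abbaa.

state q2, head at 3, tape abbaa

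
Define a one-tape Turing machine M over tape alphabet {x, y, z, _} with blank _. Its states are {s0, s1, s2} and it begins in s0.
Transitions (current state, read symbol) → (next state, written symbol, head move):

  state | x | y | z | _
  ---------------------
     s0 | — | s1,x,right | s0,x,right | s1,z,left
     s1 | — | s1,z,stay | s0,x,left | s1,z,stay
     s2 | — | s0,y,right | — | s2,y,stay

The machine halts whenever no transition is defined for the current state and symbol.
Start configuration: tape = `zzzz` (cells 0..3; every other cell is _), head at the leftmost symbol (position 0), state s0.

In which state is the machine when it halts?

s1

state=s0 head=0 tape=[z]zzz_   (s0,z)→(s0,x,right)
state=s0 head=1 tape=x[z]zz_   (s0,z)→(s0,x,right)
state=s0 head=2 tape=xx[z]z_   (s0,z)→(s0,x,right)
state=s0 head=3 tape=xxx[z]_   (s0,z)→(s0,x,right)
state=s0 head=4 tape=xxxx[_]   (s0,_)→(s1,z,left)
state=s1 head=3 tape=xxx[x]z
No transition is defined for (s1, x); M halts in state s1.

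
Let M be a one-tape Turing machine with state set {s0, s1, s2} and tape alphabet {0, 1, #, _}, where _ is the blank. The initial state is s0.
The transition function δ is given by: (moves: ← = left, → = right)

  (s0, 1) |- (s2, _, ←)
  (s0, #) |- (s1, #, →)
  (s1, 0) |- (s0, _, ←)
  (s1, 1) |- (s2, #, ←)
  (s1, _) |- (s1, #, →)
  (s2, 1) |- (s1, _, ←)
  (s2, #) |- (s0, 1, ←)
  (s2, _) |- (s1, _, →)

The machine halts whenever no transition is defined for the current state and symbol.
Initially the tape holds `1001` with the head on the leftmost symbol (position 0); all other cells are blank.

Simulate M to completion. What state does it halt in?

s0

s0 | _[1]001   read 1 → write _, move ←, go to s2
s2 | [_]_001   read _ → write _, move →, go to s1
s1 | _[_]001   read _ → write #, move →, go to s1
s1 | _#[0]01   read 0 → write _, move ←, go to s0
s0 | _[#]_01   read # → write #, move →, go to s1
s1 | _#[_]01   read _ → write #, move →, go to s1
s1 | _##[0]1   read 0 → write _, move ←, go to s0
s0 | _#[#]_1   read # → write #, move →, go to s1
s1 | _##[_]1   read _ → write #, move →, go to s1
s1 | _###[1]   read 1 → write #, move ←, go to s2
s2 | _##[#]#   read # → write 1, move ←, go to s0
s0 | _#[#]1#   read # → write #, move →, go to s1
s1 | _##[1]#   read 1 → write #, move ←, go to s2
s2 | _#[#]##   read # → write 1, move ←, go to s0
s0 | _[#]1##   read # → write #, move →, go to s1
s1 | _#[1]##   read 1 → write #, move ←, go to s2
s2 | _[#]###   read # → write 1, move ←, go to s0
s0 | [_]1###
No transition is defined for (s0, _); M halts in state s0.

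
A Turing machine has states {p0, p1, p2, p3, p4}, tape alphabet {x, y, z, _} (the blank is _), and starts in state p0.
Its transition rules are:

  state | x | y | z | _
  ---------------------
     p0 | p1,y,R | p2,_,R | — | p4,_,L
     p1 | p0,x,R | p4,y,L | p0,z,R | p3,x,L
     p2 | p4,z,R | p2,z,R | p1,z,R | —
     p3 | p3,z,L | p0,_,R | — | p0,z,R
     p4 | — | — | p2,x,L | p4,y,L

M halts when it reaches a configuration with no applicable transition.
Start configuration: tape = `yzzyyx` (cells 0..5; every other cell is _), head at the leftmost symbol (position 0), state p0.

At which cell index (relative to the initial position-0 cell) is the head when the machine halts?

state=p0 head=0 tape=[y]zzyyx__   (p0,y)→(p2,_,R)
state=p2 head=1 tape=_[z]zyyx__   (p2,z)→(p1,z,R)
state=p1 head=2 tape=_z[z]yyx__   (p1,z)→(p0,z,R)
state=p0 head=3 tape=_zz[y]yx__   (p0,y)→(p2,_,R)
state=p2 head=4 tape=_zz_[y]x__   (p2,y)→(p2,z,R)
state=p2 head=5 tape=_zz_z[x]__   (p2,x)→(p4,z,R)
state=p4 head=6 tape=_zz_zz[_]_   (p4,_)→(p4,y,L)
state=p4 head=5 tape=_zz_z[z]y_   (p4,z)→(p2,x,L)
state=p2 head=4 tape=_zz_[z]xy_   (p2,z)→(p1,z,R)
state=p1 head=5 tape=_zz_z[x]y_   (p1,x)→(p0,x,R)
state=p0 head=6 tape=_zz_zx[y]_   (p0,y)→(p2,_,R)
state=p2 head=7 tape=_zz_zx_[_]
At halt the head is at cell 7.

7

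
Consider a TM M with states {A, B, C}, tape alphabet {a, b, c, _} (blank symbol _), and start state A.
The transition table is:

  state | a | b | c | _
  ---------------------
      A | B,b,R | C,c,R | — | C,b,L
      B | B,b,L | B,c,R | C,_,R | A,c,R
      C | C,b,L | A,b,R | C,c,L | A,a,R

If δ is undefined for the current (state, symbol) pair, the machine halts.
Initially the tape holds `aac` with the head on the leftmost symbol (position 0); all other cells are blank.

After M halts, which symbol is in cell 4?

A | [a]ac_____   read a → write b, move R, go to B
B | b[a]c_____   read a → write b, move L, go to B
B | [b]bc_____   read b → write c, move R, go to B
B | c[b]c_____   read b → write c, move R, go to B
B | cc[c]_____   read c → write _, move R, go to C
C | cc_[_]____   read _ → write a, move R, go to A
A | cc_a[_]___   read _ → write b, move L, go to C
C | cc_[a]b___   read a → write b, move L, go to C
C | cc[_]bb___   read _ → write a, move R, go to A
A | cca[b]b___   read b → write c, move R, go to C
C | ccac[b]___   read b → write b, move R, go to A
A | ccacb[_]__   read _ → write b, move L, go to C
C | ccac[b]b__   read b → write b, move R, go to A
A | ccacb[b]__   read b → write c, move R, go to C
C | ccacbc[_]_   read _ → write a, move R, go to A
A | ccacbca[_]   read _ → write b, move L, go to C
C | ccacbc[a]b   read a → write b, move L, go to C
C | ccacb[c]bb   read c → write c, move L, go to C
C | ccac[b]cbb   read b → write b, move R, go to A
A | ccacb[c]bb
Cell 4 holds b when M halts.

b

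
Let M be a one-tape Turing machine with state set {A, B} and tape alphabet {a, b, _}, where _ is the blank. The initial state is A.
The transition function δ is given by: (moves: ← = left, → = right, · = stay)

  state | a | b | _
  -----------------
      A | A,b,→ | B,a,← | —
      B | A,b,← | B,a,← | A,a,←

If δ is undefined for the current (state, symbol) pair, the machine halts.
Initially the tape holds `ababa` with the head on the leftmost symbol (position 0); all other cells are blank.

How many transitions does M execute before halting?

4

state=A head=0 tape=__[a]baba   (A,a)→(A,b,→)
state=A head=1 tape=__b[b]aba   (A,b)→(B,a,←)
state=B head=0 tape=__[b]aaba   (B,b)→(B,a,←)
state=B head=-1 tape=_[_]aaaba   (B,_)→(A,a,←)
state=A head=-2 tape=[_]aaaaba
M halts after 4 transitions.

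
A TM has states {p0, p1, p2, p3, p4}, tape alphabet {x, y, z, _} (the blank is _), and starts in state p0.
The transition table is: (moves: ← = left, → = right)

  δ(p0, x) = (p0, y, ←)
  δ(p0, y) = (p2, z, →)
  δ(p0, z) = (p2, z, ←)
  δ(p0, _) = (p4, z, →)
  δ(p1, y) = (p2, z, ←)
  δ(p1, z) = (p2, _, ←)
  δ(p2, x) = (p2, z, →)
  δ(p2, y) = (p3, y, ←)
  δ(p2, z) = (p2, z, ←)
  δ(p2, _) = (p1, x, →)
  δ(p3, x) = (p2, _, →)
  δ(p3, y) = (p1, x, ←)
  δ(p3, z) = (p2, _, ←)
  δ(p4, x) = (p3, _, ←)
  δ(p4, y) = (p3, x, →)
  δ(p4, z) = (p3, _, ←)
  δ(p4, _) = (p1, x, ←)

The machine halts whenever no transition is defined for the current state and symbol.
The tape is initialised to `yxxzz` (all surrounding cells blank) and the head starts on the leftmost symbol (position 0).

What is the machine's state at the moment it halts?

p0 | _[y]xxzz_   read y → write z, move →, go to p2
p2 | _z[x]xzz_   read x → write z, move →, go to p2
p2 | _zz[x]zz_   read x → write z, move →, go to p2
p2 | _zzz[z]z_   read z → write z, move ←, go to p2
p2 | _zz[z]zz_   read z → write z, move ←, go to p2
p2 | _z[z]zzz_   read z → write z, move ←, go to p2
p2 | _[z]zzzz_   read z → write z, move ←, go to p2
p2 | [_]zzzzz_   read _ → write x, move →, go to p1
p1 | x[z]zzzz_   read z → write _, move ←, go to p2
p2 | [x]_zzzz_   read x → write z, move →, go to p2
p2 | z[_]zzzz_   read _ → write x, move →, go to p1
p1 | zx[z]zzz_   read z → write _, move ←, go to p2
p2 | z[x]_zzz_   read x → write z, move →, go to p2
p2 | zz[_]zzz_   read _ → write x, move →, go to p1
p1 | zzx[z]zz_   read z → write _, move ←, go to p2
p2 | zz[x]_zz_   read x → write z, move →, go to p2
p2 | zzz[_]zz_   read _ → write x, move →, go to p1
p1 | zzzx[z]z_   read z → write _, move ←, go to p2
p2 | zzz[x]_z_   read x → write z, move →, go to p2
p2 | zzzz[_]z_   read _ → write x, move →, go to p1
p1 | zzzzx[z]_   read z → write _, move ←, go to p2
p2 | zzzz[x]__   read x → write z, move →, go to p2
p2 | zzzzz[_]_   read _ → write x, move →, go to p1
p1 | zzzzzx[_]
No transition is defined for (p1, _); M halts in state p1.

p1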